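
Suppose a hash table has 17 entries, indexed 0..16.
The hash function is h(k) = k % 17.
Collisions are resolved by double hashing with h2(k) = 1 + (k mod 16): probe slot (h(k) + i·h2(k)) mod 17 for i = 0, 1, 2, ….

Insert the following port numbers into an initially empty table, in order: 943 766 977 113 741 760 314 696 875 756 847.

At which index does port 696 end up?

0

943: h=8 → slot 8
766: h=1 → slot 1
977: h=8, h2=2, probe 8,10 → slot 10
113: h=11 → slot 11
741: h=10, h2=6, probe 10,16 → slot 16
760: h=12 → slot 12
314: h=8, h2=11, probe 8,2 → slot 2
696: h=16, h2=9, probe 16,8,0 → slot 0
875: h=8, h2=12, probe 8,3 → slot 3
756: h=8, h2=5, probe 8,13 → slot 13
847: h=14 → slot 14
Table: [696, 766, 314, 875, —, —, —, —, 943, —, 977, 113, 760, 756, 847, —, 741]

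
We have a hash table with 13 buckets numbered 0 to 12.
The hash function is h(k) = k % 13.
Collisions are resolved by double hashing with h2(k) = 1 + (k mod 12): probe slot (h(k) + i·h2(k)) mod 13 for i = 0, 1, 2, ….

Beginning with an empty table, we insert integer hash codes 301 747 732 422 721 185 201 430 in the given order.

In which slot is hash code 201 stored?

0

301 hashes to 2; slot 2 is free => place at 2.
747 hashes to 6; slot 6 is free => place at 6.
732 hashes to 4; slot 4 is free => place at 4.
422 hashes to 6, h2=3; 6 taken => place at 9.
721 hashes to 6, h2=2; 6 taken => place at 8.
185 hashes to 3; slot 3 is free => place at 3.
201 hashes to 6, h2=10; 6,3 taken => place at 0.
430 hashes to 1; slot 1 is free => place at 1.
Table: [201, 430, 301, 185, 732, ∅, 747, ∅, 721, 422, ∅, ∅, ∅]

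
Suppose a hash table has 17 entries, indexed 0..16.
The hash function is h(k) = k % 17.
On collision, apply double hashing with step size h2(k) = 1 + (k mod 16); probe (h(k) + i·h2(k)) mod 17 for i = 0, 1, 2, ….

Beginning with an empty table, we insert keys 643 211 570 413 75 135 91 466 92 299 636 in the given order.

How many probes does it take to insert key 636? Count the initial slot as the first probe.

Insert 643: h=14, slot 14 empty -> index 14.
Insert 211: h=7, slot 7 empty -> index 7.
Insert 570: h=9, slot 9 empty -> index 9.
Insert 413: h=5, slot 5 empty -> index 5.
Insert 75: h=7, h2=12, slot 7 occupied -> index 2.
Insert 135: h=16, slot 16 empty -> index 16.
Insert 91: h=6, slot 6 empty -> index 6.
Insert 466: h=7, h2=3, slot 7 occupied -> index 10.
Insert 92: h=7, h2=13, slot 7 occupied -> index 3.
Insert 299: h=10, h2=12, slots 10,5 occupied -> index 0.
Insert 636: h=7, h2=13, slots 7,3,16 occupied -> index 12.
Table: [299, —, 75, 92, —, 413, 91, 211, —, 570, 466, —, 636, —, 643, —, 135]

4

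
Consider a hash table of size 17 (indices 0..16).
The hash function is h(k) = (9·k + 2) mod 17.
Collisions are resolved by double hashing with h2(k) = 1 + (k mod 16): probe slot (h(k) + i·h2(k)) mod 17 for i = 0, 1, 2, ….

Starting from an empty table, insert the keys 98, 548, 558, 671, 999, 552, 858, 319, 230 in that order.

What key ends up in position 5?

Insert 98: h=0, slot 0 empty => index 0.
Insert 548: h=4, slot 4 empty => index 4.
Insert 558: h=9, slot 9 empty => index 9.
Insert 671: h=6, slot 6 empty => index 6.
Insert 999: h=0, h2=8, slot 0 occupied => index 8.
Insert 552: h=6, h2=9, slot 6 occupied => index 15.
Insert 858: h=6, h2=11, slots 6,0 occupied => index 11.
Insert 319: h=0, h2=16, slot 0 occupied => index 16.
Insert 230: h=15, h2=7, slot 15 occupied => index 5.
Table: [98, -, -, -, 548, 230, 671, -, 999, 558, -, 858, -, -, -, 552, 319]

230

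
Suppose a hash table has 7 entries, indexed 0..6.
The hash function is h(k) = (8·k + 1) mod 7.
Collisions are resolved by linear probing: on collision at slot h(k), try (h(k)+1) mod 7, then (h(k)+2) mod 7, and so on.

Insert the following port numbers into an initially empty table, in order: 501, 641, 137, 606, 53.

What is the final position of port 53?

2

501: h=5 → slot 5
641: h=5, probe 5,6 → slot 6
137: h=5, probe 5,6,0 → slot 0
606: h=5, probe 5,6,0,1 → slot 1
53: h=5, probe 5,6,0,1,2 → slot 2
Table: [137, 606, 53, -, -, 501, 641]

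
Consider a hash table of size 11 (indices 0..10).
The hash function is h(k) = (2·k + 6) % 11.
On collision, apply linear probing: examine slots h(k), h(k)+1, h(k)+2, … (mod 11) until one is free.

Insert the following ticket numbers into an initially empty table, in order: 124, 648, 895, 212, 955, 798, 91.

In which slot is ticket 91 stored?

6

124 hashes to 1; slot 1 is free → place at 1.
648 hashes to 4; slot 4 is free → place at 4.
895 hashes to 3; slot 3 is free → place at 3.
212 hashes to 1; 1 taken → place at 2.
955 hashes to 2; 2,3,4 taken → place at 5.
798 hashes to 7; slot 7 is free → place at 7.
91 hashes to 1; 1,2,3,4,5 taken → place at 6.
Table: [., 124, 212, 895, 648, 955, 91, 798, ., ., .]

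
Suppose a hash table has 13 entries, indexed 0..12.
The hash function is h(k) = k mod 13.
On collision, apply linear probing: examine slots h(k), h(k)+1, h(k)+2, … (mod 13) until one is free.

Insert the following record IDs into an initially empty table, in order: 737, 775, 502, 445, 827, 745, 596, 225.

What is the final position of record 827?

737 hashes to 9; slot 9 is free -> place at 9.
775 hashes to 8; slot 8 is free -> place at 8.
502 hashes to 8; 8,9 taken -> place at 10.
445 hashes to 3; slot 3 is free -> place at 3.
827 hashes to 8; 8,9,10 taken -> place at 11.
745 hashes to 4; slot 4 is free -> place at 4.
596 hashes to 11; 11 taken -> place at 12.
225 hashes to 4; 4 taken -> place at 5.
Table: [∅, ∅, ∅, 445, 745, 225, ∅, ∅, 775, 737, 502, 827, 596]

11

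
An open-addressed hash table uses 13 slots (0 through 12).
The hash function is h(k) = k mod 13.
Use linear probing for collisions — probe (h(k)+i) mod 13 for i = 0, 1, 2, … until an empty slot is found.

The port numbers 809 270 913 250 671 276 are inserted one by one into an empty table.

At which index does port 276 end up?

Insert 809: h=3, slot 3 empty -> index 3.
Insert 270: h=10, slot 10 empty -> index 10.
Insert 913: h=3, slot 3 occupied -> index 4.
Insert 250: h=3, slots 3,4 occupied -> index 5.
Insert 671: h=8, slot 8 empty -> index 8.
Insert 276: h=3, slots 3,4,5 occupied -> index 6.
Table: [—, —, —, 809, 913, 250, 276, —, 671, —, 270, —, —]

6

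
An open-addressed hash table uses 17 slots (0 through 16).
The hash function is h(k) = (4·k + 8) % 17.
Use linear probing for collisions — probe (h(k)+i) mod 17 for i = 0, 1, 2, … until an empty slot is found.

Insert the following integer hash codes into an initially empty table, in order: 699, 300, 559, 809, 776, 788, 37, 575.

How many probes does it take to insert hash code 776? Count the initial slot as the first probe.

699 hashes to 16; slot 16 is free → place at 16.
300 hashes to 1; slot 1 is free → place at 1.
559 hashes to 0; slot 0 is free → place at 0.
809 hashes to 14; slot 14 is free → place at 14.
776 hashes to 1; 1 taken → place at 2.
788 hashes to 15; slot 15 is free → place at 15.
37 hashes to 3; slot 3 is free → place at 3.
575 hashes to 13; slot 13 is free → place at 13.
Table: [559, 300, 776, 37, _, _, _, _, _, _, _, _, _, 575, 809, 788, 699]

2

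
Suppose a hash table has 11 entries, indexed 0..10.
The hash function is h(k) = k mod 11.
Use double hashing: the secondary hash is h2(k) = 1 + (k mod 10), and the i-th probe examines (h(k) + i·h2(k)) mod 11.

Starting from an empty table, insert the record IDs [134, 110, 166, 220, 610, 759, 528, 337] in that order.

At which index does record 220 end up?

Insert 134: h=2, slot 2 empty → index 2.
Insert 110: h=0, slot 0 empty → index 0.
Insert 166: h=1, slot 1 empty → index 1.
Insert 220: h=0, h2=1, slots 0,1,2 occupied → index 3.
Insert 610: h=5, slot 5 empty → index 5.
Insert 759: h=0, h2=10, slot 0 occupied → index 10.
Insert 528: h=0, h2=9, slot 0 occupied → index 9.
Insert 337: h=7, slot 7 empty → index 7.
Table: [110, 166, 134, 220, ., 610, ., 337, ., 528, 759]

3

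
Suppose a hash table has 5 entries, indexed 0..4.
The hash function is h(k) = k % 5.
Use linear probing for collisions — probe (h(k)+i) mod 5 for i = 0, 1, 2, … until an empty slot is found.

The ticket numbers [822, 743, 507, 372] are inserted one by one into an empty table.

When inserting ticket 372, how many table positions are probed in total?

4

822 hashes to 2; slot 2 is free → place at 2.
743 hashes to 3; slot 3 is free → place at 3.
507 hashes to 2; 2,3 taken → place at 4.
372 hashes to 2; 2,3,4 taken → place at 0.
Table: [372, _, 822, 743, 507]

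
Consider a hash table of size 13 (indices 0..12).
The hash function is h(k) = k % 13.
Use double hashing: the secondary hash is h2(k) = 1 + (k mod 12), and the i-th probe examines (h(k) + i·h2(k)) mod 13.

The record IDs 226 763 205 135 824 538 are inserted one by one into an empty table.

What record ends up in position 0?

135

226 hashes to 5; slot 5 is free => place at 5.
763 hashes to 9; slot 9 is free => place at 9.
205 hashes to 10; slot 10 is free => place at 10.
135 hashes to 5, h2=4; 5,9 taken => place at 0.
824 hashes to 5, h2=9; 5 taken => place at 1.
538 hashes to 5, h2=11; 5 taken => place at 3.
Table: [135, 824, -, 538, -, 226, -, -, -, 763, 205, -, -]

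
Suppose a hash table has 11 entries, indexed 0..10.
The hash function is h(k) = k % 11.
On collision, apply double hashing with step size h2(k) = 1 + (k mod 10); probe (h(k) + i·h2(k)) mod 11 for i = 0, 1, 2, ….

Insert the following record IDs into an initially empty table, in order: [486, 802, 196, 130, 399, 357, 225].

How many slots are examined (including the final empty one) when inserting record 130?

3

Insert 486: h=2, slot 2 empty → index 2.
Insert 802: h=10, slot 10 empty → index 10.
Insert 196: h=9, slot 9 empty → index 9.
Insert 130: h=9, h2=1, slots 9,10 occupied → index 0.
Insert 399: h=3, slot 3 empty → index 3.
Insert 357: h=5, slot 5 empty → index 5.
Insert 225: h=5, h2=6, slots 5,0 occupied → index 6.
Table: [130, -, 486, 399, -, 357, 225, -, -, 196, 802]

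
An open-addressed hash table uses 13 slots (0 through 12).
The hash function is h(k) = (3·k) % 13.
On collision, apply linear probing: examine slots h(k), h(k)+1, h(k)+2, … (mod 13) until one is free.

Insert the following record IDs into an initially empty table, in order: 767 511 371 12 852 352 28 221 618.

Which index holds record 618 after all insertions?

11

767 hashes to 0; slot 0 is free => place at 0.
511 hashes to 12; slot 12 is free => place at 12.
371 hashes to 8; slot 8 is free => place at 8.
12 hashes to 10; slot 10 is free => place at 10.
852 hashes to 8; 8 taken => place at 9.
352 hashes to 3; slot 3 is free => place at 3.
28 hashes to 6; slot 6 is free => place at 6.
221 hashes to 0; 0 taken => place at 1.
618 hashes to 8; 8,9,10 taken => place at 11.
Table: [767, 221, -, 352, -, -, 28, -, 371, 852, 12, 618, 511]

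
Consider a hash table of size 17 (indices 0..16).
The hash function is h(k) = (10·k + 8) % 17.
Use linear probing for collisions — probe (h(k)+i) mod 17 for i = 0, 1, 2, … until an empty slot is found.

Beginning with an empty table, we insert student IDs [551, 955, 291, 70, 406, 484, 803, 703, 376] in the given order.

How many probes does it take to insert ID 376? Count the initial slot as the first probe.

3

Insert 551: h=10, slot 10 empty → index 10.
Insert 955: h=4, slot 4 empty → index 4.
Insert 291: h=11, slot 11 empty → index 11.
Insert 70: h=11, slot 11 occupied → index 12.
Insert 406: h=5, slot 5 empty → index 5.
Insert 484: h=3, slot 3 empty → index 3.
Insert 803: h=14, slot 14 empty → index 14.
Insert 703: h=0, slot 0 empty → index 0.
Insert 376: h=11, slots 11,12 occupied → index 13.
Table: [703, ., ., 484, 955, 406, ., ., ., ., 551, 291, 70, 376, 803, ., .]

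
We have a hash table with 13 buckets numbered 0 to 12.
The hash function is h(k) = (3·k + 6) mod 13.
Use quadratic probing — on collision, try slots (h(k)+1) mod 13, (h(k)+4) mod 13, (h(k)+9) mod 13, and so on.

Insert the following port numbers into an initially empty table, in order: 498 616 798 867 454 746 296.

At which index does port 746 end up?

12

Insert 498: h=5, slot 5 empty -> index 5.
Insert 616: h=8, slot 8 empty -> index 8.
Insert 798: h=8, slot 8 occupied -> index 9.
Insert 867: h=7, slot 7 empty -> index 7.
Insert 454: h=3, slot 3 empty -> index 3.
Insert 746: h=8, slots 8,9 occupied -> index 12.
Insert 296: h=10, slot 10 empty -> index 10.
Table: [-, -, -, 454, -, 498, -, 867, 616, 798, 296, -, 746]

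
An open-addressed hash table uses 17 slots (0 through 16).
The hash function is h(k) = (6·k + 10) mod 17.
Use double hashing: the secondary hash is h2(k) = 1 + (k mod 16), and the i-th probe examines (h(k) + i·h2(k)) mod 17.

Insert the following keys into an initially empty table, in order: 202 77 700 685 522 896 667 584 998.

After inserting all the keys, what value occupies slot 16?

896

202: h=15 => slot 15
77: h=13 => slot 13
700: h=11 => slot 11
685: h=6 => slot 6
522: h=14 => slot 14
896: h=14, h2=1, probe 14,15,16 => slot 16
667: h=0 => slot 0
584: h=12 => slot 12
998: h=14, h2=7, probe 14,4 => slot 4
Table: [667, -, -, -, 998, -, 685, -, -, -, -, 700, 584, 77, 522, 202, 896]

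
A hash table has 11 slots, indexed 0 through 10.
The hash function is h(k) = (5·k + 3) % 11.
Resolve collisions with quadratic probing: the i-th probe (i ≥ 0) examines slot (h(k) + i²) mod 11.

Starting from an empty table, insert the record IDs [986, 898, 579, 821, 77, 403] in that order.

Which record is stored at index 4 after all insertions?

77

986: h=5 => slot 5
898: h=5, probe 5,6 => slot 6
579: h=5, probe 5,6,9 => slot 9
821: h=5, probe 5,6,9,3 => slot 3
77: h=3, probe 3,4 => slot 4
403: h=5, probe 5,6,9,3,10 => slot 10
Table: [—, —, —, 821, 77, 986, 898, —, —, 579, 403]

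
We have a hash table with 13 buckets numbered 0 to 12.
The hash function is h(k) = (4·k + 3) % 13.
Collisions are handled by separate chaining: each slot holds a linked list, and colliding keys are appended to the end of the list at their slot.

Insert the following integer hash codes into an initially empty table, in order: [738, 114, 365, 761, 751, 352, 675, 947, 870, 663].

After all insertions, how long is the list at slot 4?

3

Insert 738: h=4, bucket 4 empty -> new chain.
Insert 114: h=4, bucket 4 nonempty -> append to chain.
Insert 365: h=7, bucket 7 empty -> new chain.
Insert 761: h=5, bucket 5 empty -> new chain.
Insert 751: h=4, bucket 4 nonempty -> append to chain.
Insert 352: h=7, bucket 7 nonempty -> append to chain.
Insert 675: h=12, bucket 12 empty -> new chain.
Insert 947: h=8, bucket 8 empty -> new chain.
Insert 870: h=12, bucket 12 nonempty -> append to chain.
Insert 663: h=3, bucket 3 empty -> new chain.
Final buckets:
0: —
1: —
2: —
3: 663
4: 738 -> 114 -> 751
5: 761
6: —
7: 365 -> 352
8: 947
9: —
10: —
11: —
12: 675 -> 870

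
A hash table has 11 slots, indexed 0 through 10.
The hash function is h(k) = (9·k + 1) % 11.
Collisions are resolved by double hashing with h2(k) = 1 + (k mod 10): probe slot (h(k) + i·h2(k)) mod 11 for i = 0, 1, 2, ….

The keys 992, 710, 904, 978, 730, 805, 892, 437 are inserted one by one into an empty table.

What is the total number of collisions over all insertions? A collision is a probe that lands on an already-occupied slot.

3

992 hashes to 8; slot 8 is free → place at 8.
710 hashes to 0; slot 0 is free → place at 0.
904 hashes to 8, h2=5; 8 taken → place at 2.
978 hashes to 3; slot 3 is free → place at 3.
730 hashes to 4; slot 4 is free → place at 4.
805 hashes to 8, h2=6; 8,3 taken → place at 9.
892 hashes to 10; slot 10 is free → place at 10.
437 hashes to 7; slot 7 is free → place at 7.
Table: [710, ., 904, 978, 730, ., ., 437, 992, 805, 892]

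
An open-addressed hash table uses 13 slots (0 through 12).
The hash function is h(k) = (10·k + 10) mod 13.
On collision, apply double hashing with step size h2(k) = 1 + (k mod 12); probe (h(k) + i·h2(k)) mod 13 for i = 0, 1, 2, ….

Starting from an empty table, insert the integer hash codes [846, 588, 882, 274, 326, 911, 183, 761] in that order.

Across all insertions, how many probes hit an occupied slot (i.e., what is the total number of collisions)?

4

846: h=7 => slot 7
588: h=1 => slot 1
882: h=3 => slot 3
274: h=7, h2=11, probe 7,5 => slot 5
326: h=7, h2=3, probe 7,10 => slot 10
911: h=7, h2=12, probe 7,6 => slot 6
183: h=7, h2=4, probe 7,11 => slot 11
761: h=2 => slot 2
Table: [_, 588, 761, 882, _, 274, 911, 846, _, _, 326, 183, _]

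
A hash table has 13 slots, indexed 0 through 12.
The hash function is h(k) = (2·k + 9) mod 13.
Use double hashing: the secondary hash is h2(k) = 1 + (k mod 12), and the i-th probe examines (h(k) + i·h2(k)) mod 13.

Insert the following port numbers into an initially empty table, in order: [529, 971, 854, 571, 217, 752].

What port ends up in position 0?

529: h=1 => slot 1
971: h=1, h2=12, probe 1,0 => slot 0
854: h=1, h2=3, probe 1,4 => slot 4
571: h=7 => slot 7
217: h=1, h2=2, probe 1,3 => slot 3
752: h=5 => slot 5
Table: [971, 529, —, 217, 854, 752, —, 571, —, —, —, —, —]

971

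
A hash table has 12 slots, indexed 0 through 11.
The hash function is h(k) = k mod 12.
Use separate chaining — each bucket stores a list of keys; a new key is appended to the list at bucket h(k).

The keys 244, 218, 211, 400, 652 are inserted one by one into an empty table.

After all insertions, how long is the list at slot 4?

244 → bucket 4
218 → bucket 2
211 → bucket 7
400 → bucket 4 (collision)
652 → bucket 4 (collision)
Final buckets:
0: —
1: —
2: 218
3: —
4: 244 -> 400 -> 652
5: —
6: —
7: 211
8: —
9: —
10: —
11: —

3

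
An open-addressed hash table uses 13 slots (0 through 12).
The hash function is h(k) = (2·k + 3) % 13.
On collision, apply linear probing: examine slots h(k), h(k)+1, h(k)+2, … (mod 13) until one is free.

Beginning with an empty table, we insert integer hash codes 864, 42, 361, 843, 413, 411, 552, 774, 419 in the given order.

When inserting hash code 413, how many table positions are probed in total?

864: h=2 → slot 2
42: h=9 → slot 9
361: h=10 → slot 10
843: h=12 → slot 12
413: h=10, probe 10,11 → slot 11
411: h=6 → slot 6
552: h=2, probe 2,3 → slot 3
774: h=4 → slot 4
419: h=9, probe 9,10,11,12,0 → slot 0
Table: [419, ∅, 864, 552, 774, ∅, 411, ∅, ∅, 42, 361, 413, 843]

2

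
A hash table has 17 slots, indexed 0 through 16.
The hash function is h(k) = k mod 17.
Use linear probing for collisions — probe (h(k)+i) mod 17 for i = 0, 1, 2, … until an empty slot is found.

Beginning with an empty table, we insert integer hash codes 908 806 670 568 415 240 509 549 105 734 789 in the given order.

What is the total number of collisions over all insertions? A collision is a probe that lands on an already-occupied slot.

908 hashes to 7; slot 7 is free → place at 7.
806 hashes to 7; 7 taken → place at 8.
670 hashes to 7; 7,8 taken → place at 9.
568 hashes to 7; 7,8,9 taken → place at 10.
415 hashes to 7; 7,8,9,10 taken → place at 11.
240 hashes to 2; slot 2 is free → place at 2.
509 hashes to 16; slot 16 is free → place at 16.
549 hashes to 5; slot 5 is free → place at 5.
105 hashes to 3; slot 3 is free → place at 3.
734 hashes to 3; 3 taken → place at 4.
789 hashes to 7; 7,8,9,10,11 taken → place at 12.
Table: [∅, ∅, 240, 105, 734, 549, ∅, 908, 806, 670, 568, 415, 789, ∅, ∅, ∅, 509]

16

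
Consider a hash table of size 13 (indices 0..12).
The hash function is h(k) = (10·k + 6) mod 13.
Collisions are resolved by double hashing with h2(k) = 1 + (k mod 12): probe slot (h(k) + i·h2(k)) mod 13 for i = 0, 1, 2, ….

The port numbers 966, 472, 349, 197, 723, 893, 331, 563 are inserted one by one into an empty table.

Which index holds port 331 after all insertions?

9

Insert 966: h=7, slot 7 empty -> index 7.
Insert 472: h=7, h2=5, slot 7 occupied -> index 12.
Insert 349: h=12, h2=2, slot 12 occupied -> index 1.
Insert 197: h=0, slot 0 empty -> index 0.
Insert 723: h=8, slot 8 empty -> index 8.
Insert 893: h=5, slot 5 empty -> index 5.
Insert 331: h=1, h2=8, slot 1 occupied -> index 9.
Insert 563: h=7, h2=12, slot 7 occupied -> index 6.
Table: [197, 349, ∅, ∅, ∅, 893, 563, 966, 723, 331, ∅, ∅, 472]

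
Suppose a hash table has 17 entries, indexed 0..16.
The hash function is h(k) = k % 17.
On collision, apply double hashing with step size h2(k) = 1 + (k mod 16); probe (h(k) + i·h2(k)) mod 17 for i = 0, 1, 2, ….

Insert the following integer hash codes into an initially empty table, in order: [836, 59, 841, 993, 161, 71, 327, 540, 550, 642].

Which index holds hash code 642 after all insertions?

836 hashes to 3; slot 3 is free → place at 3.
59 hashes to 8; slot 8 is free → place at 8.
841 hashes to 8, h2=10; 8 taken → place at 1.
993 hashes to 7; slot 7 is free → place at 7.
161 hashes to 8, h2=2; 8 taken → place at 10.
71 hashes to 3, h2=8; 3 taken → place at 11.
327 hashes to 4; slot 4 is free → place at 4.
540 hashes to 13; slot 13 is free → place at 13.
550 hashes to 6; slot 6 is free → place at 6.
642 hashes to 13, h2=3; 13 taken → place at 16.
Table: [—, 841, —, 836, 327, —, 550, 993, 59, —, 161, 71, —, 540, —, —, 642]

16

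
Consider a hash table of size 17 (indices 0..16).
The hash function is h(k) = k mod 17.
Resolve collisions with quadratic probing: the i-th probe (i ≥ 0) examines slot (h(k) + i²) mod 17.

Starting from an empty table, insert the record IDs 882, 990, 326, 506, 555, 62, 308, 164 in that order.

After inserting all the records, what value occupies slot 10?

164

Insert 882: h=15, slot 15 empty => index 15.
Insert 990: h=4, slot 4 empty => index 4.
Insert 326: h=3, slot 3 empty => index 3.
Insert 506: h=13, slot 13 empty => index 13.
Insert 555: h=11, slot 11 empty => index 11.
Insert 62: h=11, slot 11 occupied => index 12.
Insert 308: h=2, slot 2 empty => index 2.
Insert 164: h=11, slots 11,12,15,3 occupied => index 10.
Table: [., ., 308, 326, 990, ., ., ., ., ., 164, 555, 62, 506, ., 882, .]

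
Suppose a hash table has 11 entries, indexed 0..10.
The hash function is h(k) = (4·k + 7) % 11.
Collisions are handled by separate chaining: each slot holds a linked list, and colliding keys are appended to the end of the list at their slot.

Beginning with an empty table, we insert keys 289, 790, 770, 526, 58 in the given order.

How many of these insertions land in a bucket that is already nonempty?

289 → bucket 8
790 → bucket 10
770 → bucket 7
526 → bucket 10 (collision)
58 → bucket 8 (collision)
Final buckets:
0: _
1: _
2: _
3: _
4: _
5: _
6: _
7: 770
8: 289 -> 58
9: _
10: 790 -> 526

2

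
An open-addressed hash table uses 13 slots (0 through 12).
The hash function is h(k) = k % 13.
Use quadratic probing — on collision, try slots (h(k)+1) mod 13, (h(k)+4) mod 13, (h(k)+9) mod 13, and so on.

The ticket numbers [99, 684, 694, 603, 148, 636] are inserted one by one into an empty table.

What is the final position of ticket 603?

99 hashes to 8; slot 8 is free -> place at 8.
684 hashes to 8; 8 taken -> place at 9.
694 hashes to 5; slot 5 is free -> place at 5.
603 hashes to 5; 5 taken -> place at 6.
148 hashes to 5; 5,6,9 taken -> place at 1.
636 hashes to 12; slot 12 is free -> place at 12.
Table: [_, 148, _, _, _, 694, 603, _, 99, 684, _, _, 636]

6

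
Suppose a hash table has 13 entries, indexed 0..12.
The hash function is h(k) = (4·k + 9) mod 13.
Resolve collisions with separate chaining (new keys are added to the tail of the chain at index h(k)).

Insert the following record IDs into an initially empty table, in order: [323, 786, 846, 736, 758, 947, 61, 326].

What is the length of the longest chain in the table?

2

323 -> bucket 1
786 -> bucket 7
846 -> bucket 0
736 -> bucket 2
758 -> bucket 12
947 -> bucket 1 (collision)
61 -> bucket 6
326 -> bucket 0 (collision)
Final buckets:
0: 846 -> 326
1: 323 -> 947
2: 736
3: ∅
4: ∅
5: ∅
6: 61
7: 786
8: ∅
9: ∅
10: ∅
11: ∅
12: 758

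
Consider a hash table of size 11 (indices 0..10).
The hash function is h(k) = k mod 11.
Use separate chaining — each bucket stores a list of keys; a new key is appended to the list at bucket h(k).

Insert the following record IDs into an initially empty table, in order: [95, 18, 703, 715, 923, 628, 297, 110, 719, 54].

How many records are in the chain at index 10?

95 -> bucket 7
18 -> bucket 7 (collision)
703 -> bucket 10
715 -> bucket 0
923 -> bucket 10 (collision)
628 -> bucket 1
297 -> bucket 0 (collision)
110 -> bucket 0 (collision)
719 -> bucket 4
54 -> bucket 10 (collision)
Final buckets:
0: 715 -> 297 -> 110
1: 628
2: —
3: —
4: 719
5: —
6: —
7: 95 -> 18
8: —
9: —
10: 703 -> 923 -> 54

3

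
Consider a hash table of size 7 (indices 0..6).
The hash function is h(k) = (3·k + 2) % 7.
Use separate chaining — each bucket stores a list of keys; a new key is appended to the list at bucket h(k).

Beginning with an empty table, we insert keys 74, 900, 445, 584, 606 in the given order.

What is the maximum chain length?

74 → bucket 0
900 → bucket 0 (collision)
445 → bucket 0 (collision)
584 → bucket 4
606 → bucket 0 (collision)
Final buckets:
0: 74 -> 900 -> 445 -> 606
1: —
2: —
3: —
4: 584
5: —
6: —

4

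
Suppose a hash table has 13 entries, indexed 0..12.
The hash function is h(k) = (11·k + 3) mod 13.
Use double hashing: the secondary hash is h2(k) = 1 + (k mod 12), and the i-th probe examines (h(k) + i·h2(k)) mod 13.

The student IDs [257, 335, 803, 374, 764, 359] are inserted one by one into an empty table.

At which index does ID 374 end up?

12

257 hashes to 9; slot 9 is free -> place at 9.
335 hashes to 9, h2=12; 9 taken -> place at 8.
803 hashes to 9, h2=12; 9,8 taken -> place at 7.
374 hashes to 9, h2=3; 9 taken -> place at 12.
764 hashes to 9, h2=9; 9 taken -> place at 5.
359 hashes to 0; slot 0 is free -> place at 0.
Table: [359, _, _, _, _, 764, _, 803, 335, 257, _, _, 374]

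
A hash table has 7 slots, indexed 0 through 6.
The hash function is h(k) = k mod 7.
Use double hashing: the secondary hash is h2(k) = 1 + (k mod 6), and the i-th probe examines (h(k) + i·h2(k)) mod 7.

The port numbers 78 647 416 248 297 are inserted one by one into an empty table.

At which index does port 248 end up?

2

Insert 78: h=1, slot 1 empty -> index 1.
Insert 647: h=3, slot 3 empty -> index 3.
Insert 416: h=3, h2=3, slot 3 occupied -> index 6.
Insert 248: h=3, h2=3, slots 3,6 occupied -> index 2.
Insert 297: h=3, h2=4, slot 3 occupied -> index 0.
Table: [297, 78, 248, 647, _, _, 416]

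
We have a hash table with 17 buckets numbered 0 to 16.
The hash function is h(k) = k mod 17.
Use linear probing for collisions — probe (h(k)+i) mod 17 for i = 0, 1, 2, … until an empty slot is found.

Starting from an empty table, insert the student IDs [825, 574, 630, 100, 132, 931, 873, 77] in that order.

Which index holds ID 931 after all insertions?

16

Insert 825: h=9, slot 9 empty -> index 9.
Insert 574: h=13, slot 13 empty -> index 13.
Insert 630: h=1, slot 1 empty -> index 1.
Insert 100: h=15, slot 15 empty -> index 15.
Insert 132: h=13, slot 13 occupied -> index 14.
Insert 931: h=13, slots 13,14,15 occupied -> index 16.
Insert 873: h=6, slot 6 empty -> index 6.
Insert 77: h=9, slot 9 occupied -> index 10.
Table: [-, 630, -, -, -, -, 873, -, -, 825, 77, -, -, 574, 132, 100, 931]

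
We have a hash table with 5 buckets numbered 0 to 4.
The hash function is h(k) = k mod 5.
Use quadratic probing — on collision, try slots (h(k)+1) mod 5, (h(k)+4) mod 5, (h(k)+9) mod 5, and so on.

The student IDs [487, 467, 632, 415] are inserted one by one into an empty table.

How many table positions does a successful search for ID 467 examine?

2

Insert 487: h=2, slot 2 empty => index 2.
Insert 467: h=2, slot 2 occupied => index 3.
Insert 632: h=2, slots 2,3 occupied => index 1.
Insert 415: h=0, slot 0 empty => index 0.
Table: [415, 632, 487, 467, _]
Lookup 467: h=2, probe 2,3 → found at 3.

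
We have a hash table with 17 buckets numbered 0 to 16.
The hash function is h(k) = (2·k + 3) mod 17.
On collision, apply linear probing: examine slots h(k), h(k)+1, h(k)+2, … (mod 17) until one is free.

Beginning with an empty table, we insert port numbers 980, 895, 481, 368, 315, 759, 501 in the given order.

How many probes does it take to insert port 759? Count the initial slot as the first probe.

980 hashes to 8; slot 8 is free => place at 8.
895 hashes to 8; 8 taken => place at 9.
481 hashes to 13; slot 13 is free => place at 13.
368 hashes to 8; 8,9 taken => place at 10.
315 hashes to 4; slot 4 is free => place at 4.
759 hashes to 8; 8,9,10 taken => place at 11.
501 hashes to 2; slot 2 is free => place at 2.
Table: [_, _, 501, _, 315, _, _, _, 980, 895, 368, 759, _, 481, _, _, _]

4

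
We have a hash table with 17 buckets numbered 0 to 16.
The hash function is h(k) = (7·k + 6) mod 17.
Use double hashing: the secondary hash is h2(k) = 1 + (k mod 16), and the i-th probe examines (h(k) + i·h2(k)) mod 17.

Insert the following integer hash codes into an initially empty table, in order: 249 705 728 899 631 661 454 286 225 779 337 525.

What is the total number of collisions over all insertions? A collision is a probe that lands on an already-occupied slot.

Insert 249: h=15, slot 15 empty → index 15.
Insert 705: h=11, slot 11 empty → index 11.
Insert 728: h=2, slot 2 empty → index 2.
Insert 899: h=9, slot 9 empty → index 9.
Insert 631: h=3, slot 3 empty → index 3.
Insert 661: h=9, h2=6, slots 9,15 occupied → index 4.
Insert 454: h=5, slot 5 empty → index 5.
Insert 286: h=2, h2=15, slot 2 occupied → index 0.
Insert 225: h=0, h2=2, slots 0,2,4 occupied → index 6.
Insert 779: h=2, h2=12, slot 2 occupied → index 14.
Insert 337: h=2, h2=2, slots 2,4,6 occupied → index 8.
Insert 525: h=9, h2=14, slots 9,6,3,0,14,11,8,5,2 occupied → index 16.
Table: [286, —, 728, 631, 661, 454, 225, —, 337, 899, —, 705, —, —, 779, 249, 525]

19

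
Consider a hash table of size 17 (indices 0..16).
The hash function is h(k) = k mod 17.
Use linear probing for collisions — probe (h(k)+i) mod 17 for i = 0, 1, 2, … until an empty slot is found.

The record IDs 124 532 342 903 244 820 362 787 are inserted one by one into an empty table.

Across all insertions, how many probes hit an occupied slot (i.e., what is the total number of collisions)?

10

124: h=5 -> slot 5
532: h=5, probe 5,6 -> slot 6
342: h=2 -> slot 2
903: h=2, probe 2,3 -> slot 3
244: h=6, probe 6,7 -> slot 7
820: h=4 -> slot 4
362: h=5, probe 5,6,7,8 -> slot 8
787: h=5, probe 5,6,7,8,9 -> slot 9
Table: [., ., 342, 903, 820, 124, 532, 244, 362, 787, ., ., ., ., ., ., .]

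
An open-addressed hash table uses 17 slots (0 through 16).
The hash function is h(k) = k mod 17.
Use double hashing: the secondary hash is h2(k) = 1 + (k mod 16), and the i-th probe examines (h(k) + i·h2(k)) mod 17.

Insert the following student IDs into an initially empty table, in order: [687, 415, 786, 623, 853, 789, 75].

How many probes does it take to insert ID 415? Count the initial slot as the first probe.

2

Insert 687: h=7, slot 7 empty → index 7.
Insert 415: h=7, h2=16, slot 7 occupied → index 6.
Insert 786: h=4, slot 4 empty → index 4.
Insert 623: h=11, slot 11 empty → index 11.
Insert 853: h=3, slot 3 empty → index 3.
Insert 789: h=7, h2=6, slot 7 occupied → index 13.
Insert 75: h=7, h2=12, slot 7 occupied → index 2.
Table: [∅, ∅, 75, 853, 786, ∅, 415, 687, ∅, ∅, ∅, 623, ∅, 789, ∅, ∅, ∅]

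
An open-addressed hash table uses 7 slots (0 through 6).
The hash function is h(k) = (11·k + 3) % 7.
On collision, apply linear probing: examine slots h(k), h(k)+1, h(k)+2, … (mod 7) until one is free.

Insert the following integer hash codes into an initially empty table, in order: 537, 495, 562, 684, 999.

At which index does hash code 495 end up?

537: h=2 => slot 2
495: h=2, probe 2,3 => slot 3
562: h=4 => slot 4
684: h=2, probe 2,3,4,5 => slot 5
999: h=2, probe 2,3,4,5,6 => slot 6
Table: [—, —, 537, 495, 562, 684, 999]

3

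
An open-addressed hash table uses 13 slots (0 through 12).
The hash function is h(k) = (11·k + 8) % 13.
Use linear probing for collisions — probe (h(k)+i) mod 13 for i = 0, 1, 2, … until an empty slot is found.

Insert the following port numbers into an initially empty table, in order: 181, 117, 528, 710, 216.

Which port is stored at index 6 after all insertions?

710

181 hashes to 10; slot 10 is free → place at 10.
117 hashes to 8; slot 8 is free → place at 8.
528 hashes to 5; slot 5 is free → place at 5.
710 hashes to 5; 5 taken → place at 6.
216 hashes to 5; 5,6 taken → place at 7.
Table: [_, _, _, _, _, 528, 710, 216, 117, _, 181, _, _]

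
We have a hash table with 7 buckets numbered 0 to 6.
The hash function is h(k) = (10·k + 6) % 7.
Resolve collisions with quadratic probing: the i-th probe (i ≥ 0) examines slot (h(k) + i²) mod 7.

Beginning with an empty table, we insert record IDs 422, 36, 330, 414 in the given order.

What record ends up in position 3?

Insert 422: h=5, slot 5 empty => index 5.
Insert 36: h=2, slot 2 empty => index 2.
Insert 330: h=2, slot 2 occupied => index 3.
Insert 414: h=2, slots 2,3 occupied => index 6.
Table: [-, -, 36, 330, -, 422, 414]

330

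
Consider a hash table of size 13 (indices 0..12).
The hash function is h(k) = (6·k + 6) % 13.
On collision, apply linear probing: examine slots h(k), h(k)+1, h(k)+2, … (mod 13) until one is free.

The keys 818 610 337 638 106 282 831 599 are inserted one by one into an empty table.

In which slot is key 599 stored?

818 hashes to 0; slot 0 is free -> place at 0.
610 hashes to 0; 0 taken -> place at 1.
337 hashes to 0; 0,1 taken -> place at 2.
638 hashes to 12; slot 12 is free -> place at 12.
106 hashes to 5; slot 5 is free -> place at 5.
282 hashes to 8; slot 8 is free -> place at 8.
831 hashes to 0; 0,1,2 taken -> place at 3.
599 hashes to 12; 12,0,1,2,3 taken -> place at 4.
Table: [818, 610, 337, 831, 599, 106, ∅, ∅, 282, ∅, ∅, ∅, 638]

4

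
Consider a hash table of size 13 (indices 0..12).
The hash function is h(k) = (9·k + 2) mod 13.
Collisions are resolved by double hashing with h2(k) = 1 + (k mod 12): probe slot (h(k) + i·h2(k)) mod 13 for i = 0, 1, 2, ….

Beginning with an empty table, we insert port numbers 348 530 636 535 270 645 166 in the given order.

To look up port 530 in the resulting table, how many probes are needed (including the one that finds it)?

2

Insert 348: h=1, slot 1 empty => index 1.
Insert 530: h=1, h2=3, slot 1 occupied => index 4.
Insert 636: h=6, slot 6 empty => index 6.
Insert 535: h=7, slot 7 empty => index 7.
Insert 270: h=1, h2=7, slot 1 occupied => index 8.
Insert 645: h=9, slot 9 empty => index 9.
Insert 166: h=1, h2=11, slot 1 occupied => index 12.
Table: [—, 348, —, —, 530, —, 636, 535, 270, 645, —, —, 166]
Lookup 530: h=1, h2=3, probe 1,4 → found at 4.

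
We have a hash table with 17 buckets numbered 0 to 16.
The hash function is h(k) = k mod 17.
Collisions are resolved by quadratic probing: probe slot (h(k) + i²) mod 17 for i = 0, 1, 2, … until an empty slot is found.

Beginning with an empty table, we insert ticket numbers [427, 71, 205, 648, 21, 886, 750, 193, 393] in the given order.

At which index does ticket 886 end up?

427 hashes to 2; slot 2 is free → place at 2.
71 hashes to 3; slot 3 is free → place at 3.
205 hashes to 1; slot 1 is free → place at 1.
648 hashes to 2; 2,3 taken → place at 6.
21 hashes to 4; slot 4 is free → place at 4.
886 hashes to 2; 2,3,6 taken → place at 11.
750 hashes to 2; 2,3,6,11,1 taken → place at 10.
193 hashes to 6; 6 taken → place at 7.
393 hashes to 2; 2,3,6,11,1,10,4 taken → place at 0.
Table: [393, 205, 427, 71, 21, ., 648, 193, ., ., 750, 886, ., ., ., ., .]

11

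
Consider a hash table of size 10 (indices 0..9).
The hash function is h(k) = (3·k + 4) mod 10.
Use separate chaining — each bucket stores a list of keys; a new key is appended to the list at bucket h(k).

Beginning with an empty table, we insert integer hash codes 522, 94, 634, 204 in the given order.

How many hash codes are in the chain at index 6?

3

522 → bucket 0
94 → bucket 6
634 → bucket 6 (collision)
204 → bucket 6 (collision)
Final buckets:
0: 522
1: _
2: _
3: _
4: _
5: _
6: 94 -> 634 -> 204
7: _
8: _
9: _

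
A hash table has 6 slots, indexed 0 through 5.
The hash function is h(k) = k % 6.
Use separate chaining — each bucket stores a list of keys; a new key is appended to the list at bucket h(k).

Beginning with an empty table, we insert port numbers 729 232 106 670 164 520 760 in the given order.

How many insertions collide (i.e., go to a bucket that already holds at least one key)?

4

729 → bucket 3
232 → bucket 4
106 → bucket 4 (collision)
670 → bucket 4 (collision)
164 → bucket 2
520 → bucket 4 (collision)
760 → bucket 4 (collision)
Final buckets:
0: .
1: .
2: 164
3: 729
4: 232 -> 106 -> 670 -> 520 -> 760
5: .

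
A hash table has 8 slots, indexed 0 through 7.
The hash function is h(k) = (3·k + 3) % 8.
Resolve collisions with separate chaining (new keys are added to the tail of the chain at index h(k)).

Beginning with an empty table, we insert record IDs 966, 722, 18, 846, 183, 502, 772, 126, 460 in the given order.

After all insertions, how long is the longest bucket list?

Insert 966: h=5, bucket 5 empty -> new chain.
Insert 722: h=1, bucket 1 empty -> new chain.
Insert 18: h=1, bucket 1 nonempty -> append to chain.
Insert 846: h=5, bucket 5 nonempty -> append to chain.
Insert 183: h=0, bucket 0 empty -> new chain.
Insert 502: h=5, bucket 5 nonempty -> append to chain.
Insert 772: h=7, bucket 7 empty -> new chain.
Insert 126: h=5, bucket 5 nonempty -> append to chain.
Insert 460: h=7, bucket 7 nonempty -> append to chain.
Final buckets:
0: 183
1: 722 -> 18
2: ∅
3: ∅
4: ∅
5: 966 -> 846 -> 502 -> 126
6: ∅
7: 772 -> 460

4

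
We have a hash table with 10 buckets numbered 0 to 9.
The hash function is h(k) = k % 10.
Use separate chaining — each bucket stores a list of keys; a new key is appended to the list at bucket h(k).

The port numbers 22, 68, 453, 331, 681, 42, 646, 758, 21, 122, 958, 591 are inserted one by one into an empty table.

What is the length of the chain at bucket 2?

3

22 → bucket 2
68 → bucket 8
453 → bucket 3
331 → bucket 1
681 → bucket 1 (collision)
42 → bucket 2 (collision)
646 → bucket 6
758 → bucket 8 (collision)
21 → bucket 1 (collision)
122 → bucket 2 (collision)
958 → bucket 8 (collision)
591 → bucket 1 (collision)
Final buckets:
0: —
1: 331 -> 681 -> 21 -> 591
2: 22 -> 42 -> 122
3: 453
4: —
5: —
6: 646
7: —
8: 68 -> 758 -> 958
9: —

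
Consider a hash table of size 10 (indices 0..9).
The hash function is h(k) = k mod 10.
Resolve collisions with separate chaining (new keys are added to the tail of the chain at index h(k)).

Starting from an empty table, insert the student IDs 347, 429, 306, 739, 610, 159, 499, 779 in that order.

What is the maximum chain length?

347 → bucket 7
429 → bucket 9
306 → bucket 6
739 → bucket 9 (collision)
610 → bucket 0
159 → bucket 9 (collision)
499 → bucket 9 (collision)
779 → bucket 9 (collision)
Final buckets:
0: 610
1: .
2: .
3: .
4: .
5: .
6: 306
7: 347
8: .
9: 429 -> 739 -> 159 -> 499 -> 779

5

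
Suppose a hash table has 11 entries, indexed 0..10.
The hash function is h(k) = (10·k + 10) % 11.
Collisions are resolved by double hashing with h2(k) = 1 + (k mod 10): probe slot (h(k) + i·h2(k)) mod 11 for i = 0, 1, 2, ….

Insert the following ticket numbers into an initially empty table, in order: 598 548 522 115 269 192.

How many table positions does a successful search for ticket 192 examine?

598 hashes to 6; slot 6 is free -> place at 6.
548 hashes to 1; slot 1 is free -> place at 1.
522 hashes to 5; slot 5 is free -> place at 5.
115 hashes to 5, h2=6; 5 taken -> place at 0.
269 hashes to 5, h2=10; 5 taken -> place at 4.
192 hashes to 5, h2=3; 5 taken -> place at 8.
Table: [115, 548, _, _, 269, 522, 598, _, 192, _, _]
Lookup 192: h=5, h2=3, probe 5,8 → found at 8.

2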